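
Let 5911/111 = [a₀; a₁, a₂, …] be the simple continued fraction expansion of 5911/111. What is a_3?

5911 ÷ 111 → quotient 53, remainder 28
111 ÷ 28 → quotient 3, remainder 27
28 ÷ 27 → quotient 1, remainder 1
27 ÷ 1 → quotient 27, remainder 0

27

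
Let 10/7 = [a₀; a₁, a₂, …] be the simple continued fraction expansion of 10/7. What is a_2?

10 ÷ 7 → quotient 1, remainder 3
7 ÷ 3 → quotient 2, remainder 1
3 ÷ 1 → quotient 3, remainder 0

3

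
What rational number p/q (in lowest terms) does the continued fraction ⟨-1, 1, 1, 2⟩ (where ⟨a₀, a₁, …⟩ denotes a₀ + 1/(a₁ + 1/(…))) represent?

Work from the innermost term outward:
Start with 2.
1 + 1/(2/1) = 1 + 1/2 = 3/2
1 + 1/(3/2) = 1 + 2/3 = 5/3
-1 + 1/(5/3) = -1 + 3/5 = -2/5

-2/5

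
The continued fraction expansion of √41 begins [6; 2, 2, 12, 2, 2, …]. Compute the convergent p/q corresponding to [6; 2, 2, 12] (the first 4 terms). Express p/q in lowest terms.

Start with 12.
2 + 1/(12/1) = 2 + 1/12 = 25/12
2 + 1/(25/12) = 2 + 12/25 = 62/25
6 + 1/(62/25) = 6 + 25/62 = 397/62

397/62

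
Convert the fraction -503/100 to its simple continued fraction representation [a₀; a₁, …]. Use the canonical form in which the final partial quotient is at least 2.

Run the Euclidean algorithm, recording each quotient:
⌊-503/100⌋ = -6, remainder 97
⌊100/97⌋ = 1, remainder 3
⌊97/3⌋ = 32, remainder 1
⌊3/1⌋ = 3, remainder 0

[-6; 1, 32, 3]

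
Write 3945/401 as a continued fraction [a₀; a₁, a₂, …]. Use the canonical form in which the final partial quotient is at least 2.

⌊3945/401⌋ = 9, remainder 336
⌊401/336⌋ = 1, remainder 65
⌊336/65⌋ = 5, remainder 11
⌊65/11⌋ = 5, remainder 10
⌊11/10⌋ = 1, remainder 1
⌊10/1⌋ = 10, remainder 0

[9; 1, 5, 5, 1, 10]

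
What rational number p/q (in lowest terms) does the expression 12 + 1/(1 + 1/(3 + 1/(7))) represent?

370/29

Compute successive convergents:
a_0 = 12: 12/1
a_1 = 1: 13/1
a_2 = 3: 51/4
a_3 = 7: 370/29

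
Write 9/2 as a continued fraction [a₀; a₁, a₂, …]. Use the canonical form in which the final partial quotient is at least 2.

⌊9/2⌋ = 4, remainder 1
⌊2/1⌋ = 2, remainder 0

[4; 2]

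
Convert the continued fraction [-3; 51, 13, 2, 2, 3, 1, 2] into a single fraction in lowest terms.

a_0 = -3: -3/1
a_1 = 51: -152/51
a_2 = 13: -1979/664
a_3 = 2: -4110/1379
a_4 = 2: -10199/3422
a_5 = 3: -34707/11645
a_6 = 1: -44906/15067
a_7 = 2: -124519/41779

-124519/41779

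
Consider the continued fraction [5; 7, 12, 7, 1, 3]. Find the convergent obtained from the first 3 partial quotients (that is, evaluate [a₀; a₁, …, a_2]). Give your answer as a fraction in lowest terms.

Start with 12.
7 + 1/(12/1) = 7 + 1/12 = 85/12
5 + 1/(85/12) = 5 + 12/85 = 437/85

437/85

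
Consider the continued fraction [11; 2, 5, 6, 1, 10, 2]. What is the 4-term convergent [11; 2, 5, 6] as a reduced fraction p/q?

Work from the innermost term outward:
Start with 6.
5 + 1/(6/1) = 5 + 1/6 = 31/6
2 + 1/(31/6) = 2 + 6/31 = 68/31
11 + 1/(68/31) = 11 + 31/68 = 779/68

779/68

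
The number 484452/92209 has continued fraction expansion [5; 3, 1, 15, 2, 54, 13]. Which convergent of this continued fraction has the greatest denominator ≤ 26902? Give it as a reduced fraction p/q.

a_0 = 5: 5/1  (≤ bound)
a_1 = 3: 16/3  (≤ bound)
a_2 = 1: 21/4  (≤ bound)
a_3 = 15: 331/63  (≤ bound)
a_4 = 2: 683/130  (≤ bound)
a_5 = 54: 37213/7083  (≤ bound)
a_6 = 13: 484452/92209  (> 26902, stop)

37213/7083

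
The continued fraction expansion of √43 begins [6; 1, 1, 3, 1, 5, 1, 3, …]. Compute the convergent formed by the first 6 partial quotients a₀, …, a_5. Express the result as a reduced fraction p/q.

Start with 5.
1 + 1/(5/1) = 1 + 1/5 = 6/5
3 + 1/(6/5) = 3 + 5/6 = 23/6
1 + 1/(23/6) = 1 + 6/23 = 29/23
1 + 1/(29/23) = 1 + 23/29 = 52/29
6 + 1/(52/29) = 6 + 29/52 = 341/52

341/52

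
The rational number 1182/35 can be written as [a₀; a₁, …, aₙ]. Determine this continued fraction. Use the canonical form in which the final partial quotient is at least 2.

[33; 1, 3, 2, 1, 2]

Repeatedly divide and take the remainder:
1182 = 33·35 + 27, so a_0 = 33
35 = 1·27 + 8, so a_1 = 1
27 = 3·8 + 3, so a_2 = 3
8 = 2·3 + 2, so a_3 = 2
3 = 1·2 + 1, so a_4 = 1
2 = 2·1 + 0, so a_5 = 2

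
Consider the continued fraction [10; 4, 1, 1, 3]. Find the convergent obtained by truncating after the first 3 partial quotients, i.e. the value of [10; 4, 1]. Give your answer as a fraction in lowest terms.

Compute successive convergents:
a_0 = 10: 10/1
a_1 = 4: 41/4
a_2 = 1: 51/5

51/5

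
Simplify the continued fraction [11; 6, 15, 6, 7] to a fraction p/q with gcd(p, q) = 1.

a_0 = 11: 11/1
a_1 = 6: 67/6
a_2 = 15: 1016/91
a_3 = 6: 6163/552
a_4 = 7: 44157/3955

44157/3955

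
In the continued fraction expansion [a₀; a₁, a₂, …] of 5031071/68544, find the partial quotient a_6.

3

5031071 ÷ 68544 → quotient 73, remainder 27359
68544 ÷ 27359 → quotient 2, remainder 13826
27359 ÷ 13826 → quotient 1, remainder 13533
13826 ÷ 13533 → quotient 1, remainder 293
13533 ÷ 293 → quotient 46, remainder 55
293 ÷ 55 → quotient 5, remainder 18
55 ÷ 18 → quotient 3, remainder 1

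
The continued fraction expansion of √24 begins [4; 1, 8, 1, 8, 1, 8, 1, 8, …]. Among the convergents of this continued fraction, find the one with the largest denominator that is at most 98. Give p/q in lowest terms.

436/89

a_0 = 4: 4/1  (≤ bound)
a_1 = 1: 5/1  (≤ bound)
a_2 = 8: 44/9  (≤ bound)
a_3 = 1: 49/10  (≤ bound)
a_4 = 8: 436/89  (≤ bound)
a_5 = 1: 485/99  (> 98, stop)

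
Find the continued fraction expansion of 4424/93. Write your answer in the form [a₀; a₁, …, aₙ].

Repeatedly divide and take the remainder:
4424 ÷ 93 → quotient 47, remainder 53
93 ÷ 53 → quotient 1, remainder 40
53 ÷ 40 → quotient 1, remainder 13
40 ÷ 13 → quotient 3, remainder 1
13 ÷ 1 → quotient 13, remainder 0

[47; 1, 1, 3, 13]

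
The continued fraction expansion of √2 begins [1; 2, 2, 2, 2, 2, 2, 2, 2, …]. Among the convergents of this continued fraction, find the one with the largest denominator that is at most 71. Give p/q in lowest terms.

99/70

List convergents until the denominator exceeds the bound:
a_0 = 1: 1/1  (≤ bound)
a_1 = 2: 3/2  (≤ bound)
a_2 = 2: 7/5  (≤ bound)
a_3 = 2: 17/12  (≤ bound)
a_4 = 2: 41/29  (≤ bound)
a_5 = 2: 99/70  (≤ bound)
a_6 = 2: 239/169  (> 71, stop)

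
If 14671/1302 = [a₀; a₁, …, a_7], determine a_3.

Repeatedly divide and take the remainder:
14671 ÷ 1302 → quotient 11, remainder 349
1302 ÷ 349 → quotient 3, remainder 255
349 ÷ 255 → quotient 1, remainder 94
255 ÷ 94 → quotient 2, remainder 67

2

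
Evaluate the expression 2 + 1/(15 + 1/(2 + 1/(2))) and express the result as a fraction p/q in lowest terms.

Start with 2.
2 + 1/(2/1) = 2 + 1/2 = 5/2
15 + 1/(5/2) = 15 + 2/5 = 77/5
2 + 1/(77/5) = 2 + 5/77 = 159/77

159/77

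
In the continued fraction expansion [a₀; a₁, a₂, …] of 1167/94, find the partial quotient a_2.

2

⌊1167/94⌋ = 12, remainder 39
⌊94/39⌋ = 2, remainder 16
⌊39/16⌋ = 2, remainder 7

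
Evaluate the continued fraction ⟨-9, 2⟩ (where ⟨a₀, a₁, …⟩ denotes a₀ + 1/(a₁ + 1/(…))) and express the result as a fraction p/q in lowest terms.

-17/2

Starting at the tail and folding back:
Start with 2.
-9 + 1/(2/1) = -9 + 1/2 = -17/2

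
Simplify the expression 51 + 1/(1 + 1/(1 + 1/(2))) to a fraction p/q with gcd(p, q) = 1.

258/5

a_0 = 51: 51/1
a_1 = 1: 52/1
a_2 = 1: 103/2
a_3 = 2: 258/5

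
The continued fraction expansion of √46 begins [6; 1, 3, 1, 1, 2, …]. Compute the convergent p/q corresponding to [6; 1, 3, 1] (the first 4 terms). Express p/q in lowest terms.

Start with 1.
3 + 1/(1/1) = 3 + 1/1 = 4/1
1 + 1/(4/1) = 1 + 1/4 = 5/4
6 + 1/(5/4) = 6 + 4/5 = 34/5

34/5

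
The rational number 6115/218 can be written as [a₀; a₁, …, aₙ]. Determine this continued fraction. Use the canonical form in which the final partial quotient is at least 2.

[28; 19, 1, 4, 2]

⌊6115/218⌋ = 28, remainder 11
⌊218/11⌋ = 19, remainder 9
⌊11/9⌋ = 1, remainder 2
⌊9/2⌋ = 4, remainder 1
⌊2/1⌋ = 2, remainder 0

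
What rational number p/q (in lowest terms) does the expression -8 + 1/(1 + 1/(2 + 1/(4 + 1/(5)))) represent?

Starting at the tail and folding back:
Start with 5.
4 + 1/(5/1) = 4 + 1/5 = 21/5
2 + 1/(21/5) = 2 + 5/21 = 47/21
1 + 1/(47/21) = 1 + 21/47 = 68/47
-8 + 1/(68/47) = -8 + 47/68 = -497/68

-497/68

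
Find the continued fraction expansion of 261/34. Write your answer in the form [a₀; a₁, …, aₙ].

⌊261/34⌋ = 7, remainder 23
⌊34/23⌋ = 1, remainder 11
⌊23/11⌋ = 2, remainder 1
⌊11/1⌋ = 11, remainder 0

[7; 1, 2, 11]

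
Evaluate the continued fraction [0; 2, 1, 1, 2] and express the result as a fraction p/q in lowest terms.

5/13

a_0 = 0: 0/1
a_1 = 2: 1/2
a_2 = 1: 1/3
a_3 = 1: 2/5
a_4 = 2: 5/13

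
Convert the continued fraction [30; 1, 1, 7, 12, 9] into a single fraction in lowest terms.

50471/1653

Start with 9.
12 + 1/(9/1) = 12 + 1/9 = 109/9
7 + 1/(109/9) = 7 + 9/109 = 772/109
1 + 1/(772/109) = 1 + 109/772 = 881/772
1 + 1/(881/772) = 1 + 772/881 = 1653/881
30 + 1/(1653/881) = 30 + 881/1653 = 50471/1653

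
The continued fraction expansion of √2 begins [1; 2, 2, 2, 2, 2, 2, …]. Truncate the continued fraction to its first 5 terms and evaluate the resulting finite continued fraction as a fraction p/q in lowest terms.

a_0 = 1: 1/1
a_1 = 2: 3/2
a_2 = 2: 7/5
a_3 = 2: 17/12
a_4 = 2: 41/29

41/29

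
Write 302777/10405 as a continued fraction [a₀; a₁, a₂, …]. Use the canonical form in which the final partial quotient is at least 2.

Run the Euclidean algorithm, recording each quotient:
302777 = 29·10405 + 1032, so a_0 = 29
10405 = 10·1032 + 85, so a_1 = 10
1032 = 12·85 + 12, so a_2 = 12
85 = 7·12 + 1, so a_3 = 7
12 = 12·1 + 0, so a_4 = 12

[29; 10, 12, 7, 12]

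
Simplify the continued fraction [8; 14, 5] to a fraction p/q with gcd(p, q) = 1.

Start with 5.
14 + 1/(5/1) = 14 + 1/5 = 71/5
8 + 1/(71/5) = 8 + 5/71 = 573/71

573/71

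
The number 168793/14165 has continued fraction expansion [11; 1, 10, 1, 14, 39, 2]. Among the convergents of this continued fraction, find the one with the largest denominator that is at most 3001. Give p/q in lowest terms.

2133/179

List convergents until the denominator exceeds the bound:
a_0 = 11: 11/1  (≤ bound)
a_1 = 1: 12/1  (≤ bound)
a_2 = 10: 131/11  (≤ bound)
a_3 = 1: 143/12  (≤ bound)
a_4 = 14: 2133/179  (≤ bound)
a_5 = 39: 83330/6993  (> 3001, stop)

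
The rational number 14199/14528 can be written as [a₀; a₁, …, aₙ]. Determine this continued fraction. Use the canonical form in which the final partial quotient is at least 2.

[0; 1, 43, 6, 3, 17]

14199 ÷ 14528 → quotient 0, remainder 14199
14528 ÷ 14199 → quotient 1, remainder 329
14199 ÷ 329 → quotient 43, remainder 52
329 ÷ 52 → quotient 6, remainder 17
52 ÷ 17 → quotient 3, remainder 1
17 ÷ 1 → quotient 17, remainder 0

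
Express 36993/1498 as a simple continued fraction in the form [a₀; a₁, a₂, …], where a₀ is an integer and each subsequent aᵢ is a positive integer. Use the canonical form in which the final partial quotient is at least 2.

[24; 1, 2, 3, 1, 1, 2, 25]

Run the Euclidean algorithm, recording each quotient:
36993 ÷ 1498 → quotient 24, remainder 1041
1498 ÷ 1041 → quotient 1, remainder 457
1041 ÷ 457 → quotient 2, remainder 127
457 ÷ 127 → quotient 3, remainder 76
127 ÷ 76 → quotient 1, remainder 51
76 ÷ 51 → quotient 1, remainder 25
51 ÷ 25 → quotient 2, remainder 1
25 ÷ 1 → quotient 25, remainder 0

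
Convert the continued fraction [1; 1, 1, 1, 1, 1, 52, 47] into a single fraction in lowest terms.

32161/19795

a_0 = 1: 1/1
a_1 = 1: 2/1
a_2 = 1: 3/2
a_3 = 1: 5/3
a_4 = 1: 8/5
a_5 = 1: 13/8
a_6 = 52: 684/421
a_7 = 47: 32161/19795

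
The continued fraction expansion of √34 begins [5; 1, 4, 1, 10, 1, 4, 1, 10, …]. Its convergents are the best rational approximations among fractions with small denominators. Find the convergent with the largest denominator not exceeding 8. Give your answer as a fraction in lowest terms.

a_0 = 5: 5/1  (≤ bound)
a_1 = 1: 6/1  (≤ bound)
a_2 = 4: 29/5  (≤ bound)
a_3 = 1: 35/6  (≤ bound)
a_4 = 10: 379/65  (> 8, stop)

35/6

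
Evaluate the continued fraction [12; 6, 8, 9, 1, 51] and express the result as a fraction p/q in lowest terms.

313120/25743

Start with 51.
1 + 1/(51/1) = 1 + 1/51 = 52/51
9 + 1/(52/51) = 9 + 51/52 = 519/52
8 + 1/(519/52) = 8 + 52/519 = 4204/519
6 + 1/(4204/519) = 6 + 519/4204 = 25743/4204
12 + 1/(25743/4204) = 12 + 4204/25743 = 313120/25743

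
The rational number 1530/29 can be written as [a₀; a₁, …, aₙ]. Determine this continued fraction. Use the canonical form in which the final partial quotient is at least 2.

Repeatedly divide and take the remainder:
1530 ÷ 29 → quotient 52, remainder 22
29 ÷ 22 → quotient 1, remainder 7
22 ÷ 7 → quotient 3, remainder 1
7 ÷ 1 → quotient 7, remainder 0

[52; 1, 3, 7]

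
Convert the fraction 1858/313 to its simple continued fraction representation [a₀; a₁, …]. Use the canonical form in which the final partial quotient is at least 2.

[5; 1, 14, 1, 1, 1, 6]

Apply division with remainder until the remainder is 0:
1858 = 5·313 + 293, so a_0 = 5
313 = 1·293 + 20, so a_1 = 1
293 = 14·20 + 13, so a_2 = 14
20 = 1·13 + 7, so a_3 = 1
13 = 1·7 + 6, so a_4 = 1
7 = 1·6 + 1, so a_5 = 1
6 = 6·1 + 0, so a_6 = 6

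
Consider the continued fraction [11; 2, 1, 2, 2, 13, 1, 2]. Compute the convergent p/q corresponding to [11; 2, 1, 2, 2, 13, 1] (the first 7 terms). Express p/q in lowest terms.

Use the convergent recurrence hₖ = aₖ·hₖ₋₁ + hₖ₋₂ (and likewise for the denominators kₖ):
a_0 = 11: 11/1
a_1 = 2: 23/2
a_2 = 1: 34/3
a_3 = 2: 91/8
a_4 = 2: 216/19
a_5 = 13: 2899/255
a_6 = 1: 3115/274

3115/274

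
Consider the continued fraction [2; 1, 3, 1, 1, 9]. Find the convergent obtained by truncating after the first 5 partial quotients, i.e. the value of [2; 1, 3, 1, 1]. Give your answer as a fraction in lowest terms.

25/9

a_0 = 2: 2/1
a_1 = 1: 3/1
a_2 = 3: 11/4
a_3 = 1: 14/5
a_4 = 1: 25/9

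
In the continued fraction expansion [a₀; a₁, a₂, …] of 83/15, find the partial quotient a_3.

83 = 5·15 + 8, so a_0 = 5
15 = 1·8 + 7, so a_1 = 1
8 = 1·7 + 1, so a_2 = 1
7 = 7·1 + 0, so a_3 = 7

7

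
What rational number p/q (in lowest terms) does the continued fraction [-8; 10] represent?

Use the convergent recurrence hₖ = aₖ·hₖ₋₁ + hₖ₋₂ (and likewise for the denominators kₖ):
a_0 = -8: -8/1
a_1 = 10: -79/10

-79/10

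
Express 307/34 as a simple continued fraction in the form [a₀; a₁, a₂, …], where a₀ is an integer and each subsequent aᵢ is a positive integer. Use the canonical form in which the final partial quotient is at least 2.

[9; 34]

307 ÷ 34 → quotient 9, remainder 1
34 ÷ 1 → quotient 34, remainder 0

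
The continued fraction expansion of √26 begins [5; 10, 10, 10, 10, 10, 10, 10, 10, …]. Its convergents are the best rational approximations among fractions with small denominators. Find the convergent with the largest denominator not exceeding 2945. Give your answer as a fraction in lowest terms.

List convergents until the denominator exceeds the bound:
a_0 = 5: 5/1  (≤ bound)
a_1 = 10: 51/10  (≤ bound)
a_2 = 10: 515/101  (≤ bound)
a_3 = 10: 5201/1020  (≤ bound)
a_4 = 10: 52525/10301  (> 2945, stop)

5201/1020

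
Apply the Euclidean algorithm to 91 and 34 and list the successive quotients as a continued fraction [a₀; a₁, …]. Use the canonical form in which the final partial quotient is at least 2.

[2; 1, 2, 11]

⌊91/34⌋ = 2, remainder 23
⌊34/23⌋ = 1, remainder 11
⌊23/11⌋ = 2, remainder 1
⌊11/1⌋ = 11, remainder 0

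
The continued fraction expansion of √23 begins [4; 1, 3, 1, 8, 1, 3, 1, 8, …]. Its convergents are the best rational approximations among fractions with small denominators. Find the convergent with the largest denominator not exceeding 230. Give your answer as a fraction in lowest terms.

916/191

a_0 = 4: 4/1  (≤ bound)
a_1 = 1: 5/1  (≤ bound)
a_2 = 3: 19/4  (≤ bound)
a_3 = 1: 24/5  (≤ bound)
a_4 = 8: 211/44  (≤ bound)
a_5 = 1: 235/49  (≤ bound)
a_6 = 3: 916/191  (≤ bound)
a_7 = 1: 1151/240  (> 230, stop)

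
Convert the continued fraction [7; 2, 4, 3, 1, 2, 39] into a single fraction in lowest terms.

a_0 = 7: 7/1
a_1 = 2: 15/2
a_2 = 4: 67/9
a_3 = 3: 216/29
a_4 = 1: 283/38
a_5 = 2: 782/105
a_6 = 39: 30781/4133

30781/4133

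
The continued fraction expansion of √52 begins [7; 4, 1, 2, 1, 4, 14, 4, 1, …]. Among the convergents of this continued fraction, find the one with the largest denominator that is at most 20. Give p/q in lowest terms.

137/19

a_0 = 7: 7/1  (≤ bound)
a_1 = 4: 29/4  (≤ bound)
a_2 = 1: 36/5  (≤ bound)
a_3 = 2: 101/14  (≤ bound)
a_4 = 1: 137/19  (≤ bound)
a_5 = 4: 649/90  (> 20, stop)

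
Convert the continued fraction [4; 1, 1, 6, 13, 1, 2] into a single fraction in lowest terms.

2446/539

a_0 = 4: 4/1
a_1 = 1: 5/1
a_2 = 1: 9/2
a_3 = 6: 59/13
a_4 = 13: 776/171
a_5 = 1: 835/184
a_6 = 2: 2446/539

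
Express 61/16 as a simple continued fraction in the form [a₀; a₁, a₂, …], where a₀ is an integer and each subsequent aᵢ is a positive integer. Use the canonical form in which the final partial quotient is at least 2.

61 = 3·16 + 13, so a_0 = 3
16 = 1·13 + 3, so a_1 = 1
13 = 4·3 + 1, so a_2 = 4
3 = 3·1 + 0, so a_3 = 3

[3; 1, 4, 3]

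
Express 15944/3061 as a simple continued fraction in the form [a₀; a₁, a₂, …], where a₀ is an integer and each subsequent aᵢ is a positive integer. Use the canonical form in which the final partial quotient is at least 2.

[5; 4, 1, 3, 1, 3, 3, 10]

Repeatedly divide and take the remainder:
15944 ÷ 3061 → quotient 5, remainder 639
3061 ÷ 639 → quotient 4, remainder 505
639 ÷ 505 → quotient 1, remainder 134
505 ÷ 134 → quotient 3, remainder 103
134 ÷ 103 → quotient 1, remainder 31
103 ÷ 31 → quotient 3, remainder 10
31 ÷ 10 → quotient 3, remainder 1
10 ÷ 1 → quotient 10, remainder 0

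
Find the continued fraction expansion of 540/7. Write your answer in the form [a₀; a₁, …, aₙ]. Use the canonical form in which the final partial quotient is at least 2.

[77; 7]

⌊540/7⌋ = 77, remainder 1
⌊7/1⌋ = 7, remainder 0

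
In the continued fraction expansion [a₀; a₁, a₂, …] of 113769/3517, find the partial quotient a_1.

2

113769 = 32·3517 + 1225, so a_0 = 32
3517 = 2·1225 + 1067, so a_1 = 2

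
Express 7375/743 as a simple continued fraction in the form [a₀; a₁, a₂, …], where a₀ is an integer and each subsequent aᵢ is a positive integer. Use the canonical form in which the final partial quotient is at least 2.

Repeatedly divide and take the remainder:
7375 ÷ 743 → quotient 9, remainder 688
743 ÷ 688 → quotient 1, remainder 55
688 ÷ 55 → quotient 12, remainder 28
55 ÷ 28 → quotient 1, remainder 27
28 ÷ 27 → quotient 1, remainder 1
27 ÷ 1 → quotient 27, remainder 0

[9; 1, 12, 1, 1, 27]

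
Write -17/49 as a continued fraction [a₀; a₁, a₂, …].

[-1; 1, 1, 1, 7, 2]

-17 = -1·49 + 32, so a_0 = -1
49 = 1·32 + 17, so a_1 = 1
32 = 1·17 + 15, so a_2 = 1
17 = 1·15 + 2, so a_3 = 1
15 = 7·2 + 1, so a_4 = 7
2 = 2·1 + 0, so a_5 = 2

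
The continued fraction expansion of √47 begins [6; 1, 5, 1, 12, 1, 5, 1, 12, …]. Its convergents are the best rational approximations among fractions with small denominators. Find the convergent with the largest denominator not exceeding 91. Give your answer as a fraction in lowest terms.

List convergents until the denominator exceeds the bound:
a_0 = 6: 6/1  (≤ bound)
a_1 = 1: 7/1  (≤ bound)
a_2 = 5: 41/6  (≤ bound)
a_3 = 1: 48/7  (≤ bound)
a_4 = 12: 617/90  (≤ bound)
a_5 = 1: 665/97  (> 91, stop)

617/90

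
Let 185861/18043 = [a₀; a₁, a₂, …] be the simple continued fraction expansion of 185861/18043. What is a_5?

2

Run the Euclidean algorithm, recording each quotient:
185861 ÷ 18043 → quotient 10, remainder 5431
18043 ÷ 5431 → quotient 3, remainder 1750
5431 ÷ 1750 → quotient 3, remainder 181
1750 ÷ 181 → quotient 9, remainder 121
181 ÷ 121 → quotient 1, remainder 60
121 ÷ 60 → quotient 2, remainder 1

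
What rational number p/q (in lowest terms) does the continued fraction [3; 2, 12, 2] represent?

Collapse the nested fraction from the inside out:
Start with 2.
12 + 1/(2/1) = 12 + 1/2 = 25/2
2 + 1/(25/2) = 2 + 2/25 = 52/25
3 + 1/(52/25) = 3 + 25/52 = 181/52

181/52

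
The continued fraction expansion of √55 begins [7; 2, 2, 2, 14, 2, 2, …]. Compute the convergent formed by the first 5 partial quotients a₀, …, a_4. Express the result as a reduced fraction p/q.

a_0 = 7: 7/1
a_1 = 2: 15/2
a_2 = 2: 37/5
a_3 = 2: 89/12
a_4 = 14: 1283/173

1283/173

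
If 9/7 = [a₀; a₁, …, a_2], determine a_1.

⌊9/7⌋ = 1, remainder 2
⌊7/2⌋ = 3, remainder 1

3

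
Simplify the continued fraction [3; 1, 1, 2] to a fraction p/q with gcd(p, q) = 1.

Use the convergent recurrence hₖ = aₖ·hₖ₋₁ + hₖ₋₂ (and likewise for the denominators kₖ):
a_0 = 3: 3/1
a_1 = 1: 4/1
a_2 = 1: 7/2
a_3 = 2: 18/5

18/5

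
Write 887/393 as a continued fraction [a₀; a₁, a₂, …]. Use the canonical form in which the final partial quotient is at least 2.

Repeatedly divide and take the remainder:
⌊887/393⌋ = 2, remainder 101
⌊393/101⌋ = 3, remainder 90
⌊101/90⌋ = 1, remainder 11
⌊90/11⌋ = 8, remainder 2
⌊11/2⌋ = 5, remainder 1
⌊2/1⌋ = 2, remainder 0

[2; 3, 1, 8, 5, 2]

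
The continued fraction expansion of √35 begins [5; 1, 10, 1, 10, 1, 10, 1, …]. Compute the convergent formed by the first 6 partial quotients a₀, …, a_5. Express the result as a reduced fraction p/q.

a_0 = 5: 5/1
a_1 = 1: 6/1
a_2 = 10: 65/11
a_3 = 1: 71/12
a_4 = 10: 775/131
a_5 = 1: 846/143

846/143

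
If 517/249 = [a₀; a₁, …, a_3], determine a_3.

2

Run the Euclidean algorithm, recording each quotient:
517 = 2·249 + 19, so a_0 = 2
249 = 13·19 + 2, so a_1 = 13
19 = 9·2 + 1, so a_2 = 9
2 = 2·1 + 0, so a_3 = 2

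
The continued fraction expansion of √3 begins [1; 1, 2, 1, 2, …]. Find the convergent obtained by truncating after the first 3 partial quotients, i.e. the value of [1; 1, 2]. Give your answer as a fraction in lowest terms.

Work from the innermost term outward:
Start with 2.
1 + 1/(2/1) = 1 + 1/2 = 3/2
1 + 1/(3/2) = 1 + 2/3 = 5/3

5/3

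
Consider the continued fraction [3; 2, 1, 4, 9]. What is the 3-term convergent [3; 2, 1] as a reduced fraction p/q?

10/3

Use the convergent recurrence hₖ = aₖ·hₖ₋₁ + hₖ₋₂ (and likewise for the denominators kₖ):
a_0 = 3: 3/1
a_1 = 2: 7/2
a_2 = 1: 10/3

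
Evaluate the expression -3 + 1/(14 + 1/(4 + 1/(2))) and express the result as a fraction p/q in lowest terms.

-375/128

Start with 2.
4 + 1/(2/1) = 4 + 1/2 = 9/2
14 + 1/(9/2) = 14 + 2/9 = 128/9
-3 + 1/(128/9) = -3 + 9/128 = -375/128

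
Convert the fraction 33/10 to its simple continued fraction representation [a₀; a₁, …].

[3; 3, 3]

33 ÷ 10 → quotient 3, remainder 3
10 ÷ 3 → quotient 3, remainder 1
3 ÷ 1 → quotient 3, remainder 0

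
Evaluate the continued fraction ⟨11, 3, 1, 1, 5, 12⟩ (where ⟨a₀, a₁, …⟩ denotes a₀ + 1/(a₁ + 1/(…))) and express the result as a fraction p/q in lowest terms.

5359/475

Start with 12.
5 + 1/(12/1) = 5 + 1/12 = 61/12
1 + 1/(61/12) = 1 + 12/61 = 73/61
1 + 1/(73/61) = 1 + 61/73 = 134/73
3 + 1/(134/73) = 3 + 73/134 = 475/134
11 + 1/(475/134) = 11 + 134/475 = 5359/475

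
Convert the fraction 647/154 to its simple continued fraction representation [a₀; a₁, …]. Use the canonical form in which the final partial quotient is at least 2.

[4; 4, 1, 30]

647 = 4·154 + 31, so a_0 = 4
154 = 4·31 + 30, so a_1 = 4
31 = 1·30 + 1, so a_2 = 1
30 = 30·1 + 0, so a_3 = 30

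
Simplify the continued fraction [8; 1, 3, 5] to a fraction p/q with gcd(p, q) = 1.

184/21

a_0 = 8: 8/1
a_1 = 1: 9/1
a_2 = 3: 35/4
a_3 = 5: 184/21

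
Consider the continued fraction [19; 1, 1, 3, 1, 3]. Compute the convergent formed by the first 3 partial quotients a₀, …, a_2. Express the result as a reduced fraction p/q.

a_0 = 19: 19/1
a_1 = 1: 20/1
a_2 = 1: 39/2

39/2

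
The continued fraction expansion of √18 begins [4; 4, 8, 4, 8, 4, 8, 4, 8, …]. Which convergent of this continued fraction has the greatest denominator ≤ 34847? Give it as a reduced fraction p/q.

19601/4620

List convergents until the denominator exceeds the bound:
a_0 = 4: 4/1  (≤ bound)
a_1 = 4: 17/4  (≤ bound)
a_2 = 8: 140/33  (≤ bound)
a_3 = 4: 577/136  (≤ bound)
a_4 = 8: 4756/1121  (≤ bound)
a_5 = 4: 19601/4620  (≤ bound)
a_6 = 8: 161564/38081  (> 34847, stop)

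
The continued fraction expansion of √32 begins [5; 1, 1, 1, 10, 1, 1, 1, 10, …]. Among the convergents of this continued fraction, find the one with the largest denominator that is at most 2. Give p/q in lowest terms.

11/2

a_0 = 5: 5/1  (≤ bound)
a_1 = 1: 6/1  (≤ bound)
a_2 = 1: 11/2  (≤ bound)
a_3 = 1: 17/3  (> 2, stop)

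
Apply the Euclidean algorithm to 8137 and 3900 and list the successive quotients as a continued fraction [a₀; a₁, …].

[2; 11, 1, 1, 2, 1, 15, 3]

Apply division with remainder until the remainder is 0:
8137 ÷ 3900 → quotient 2, remainder 337
3900 ÷ 337 → quotient 11, remainder 193
337 ÷ 193 → quotient 1, remainder 144
193 ÷ 144 → quotient 1, remainder 49
144 ÷ 49 → quotient 2, remainder 46
49 ÷ 46 → quotient 1, remainder 3
46 ÷ 3 → quotient 15, remainder 1
3 ÷ 1 → quotient 3, remainder 0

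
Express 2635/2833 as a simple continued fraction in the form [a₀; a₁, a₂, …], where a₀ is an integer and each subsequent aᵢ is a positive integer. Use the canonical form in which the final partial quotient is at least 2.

2635 ÷ 2833 → quotient 0, remainder 2635
2833 ÷ 2635 → quotient 1, remainder 198
2635 ÷ 198 → quotient 13, remainder 61
198 ÷ 61 → quotient 3, remainder 15
61 ÷ 15 → quotient 4, remainder 1
15 ÷ 1 → quotient 15, remainder 0

[0; 1, 13, 3, 4, 15]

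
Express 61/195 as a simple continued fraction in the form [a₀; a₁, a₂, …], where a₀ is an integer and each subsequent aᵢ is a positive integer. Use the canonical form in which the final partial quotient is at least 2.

61 ÷ 195 → quotient 0, remainder 61
195 ÷ 61 → quotient 3, remainder 12
61 ÷ 12 → quotient 5, remainder 1
12 ÷ 1 → quotient 12, remainder 0

[0; 3, 5, 12]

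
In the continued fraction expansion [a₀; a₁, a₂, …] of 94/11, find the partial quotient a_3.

94 ÷ 11 → quotient 8, remainder 6
11 ÷ 6 → quotient 1, remainder 5
6 ÷ 5 → quotient 1, remainder 1
5 ÷ 1 → quotient 5, remainder 0

5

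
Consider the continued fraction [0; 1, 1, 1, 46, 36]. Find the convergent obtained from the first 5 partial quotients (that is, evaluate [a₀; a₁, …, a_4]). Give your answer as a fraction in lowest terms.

93/140

Work from the innermost term outward:
Start with 46.
1 + 1/(46/1) = 1 + 1/46 = 47/46
1 + 1/(47/46) = 1 + 46/47 = 93/47
1 + 1/(93/47) = 1 + 47/93 = 140/93
0 + 1/(140/93) = 0 + 93/140 = 93/140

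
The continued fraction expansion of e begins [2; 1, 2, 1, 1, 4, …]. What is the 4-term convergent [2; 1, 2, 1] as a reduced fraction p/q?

11/4

a_0 = 2: 2/1
a_1 = 1: 3/1
a_2 = 2: 8/3
a_3 = 1: 11/4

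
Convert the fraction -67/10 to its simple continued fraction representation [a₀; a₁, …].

-67 ÷ 10 → quotient -7, remainder 3
10 ÷ 3 → quotient 3, remainder 1
3 ÷ 1 → quotient 3, remainder 0

[-7; 3, 3]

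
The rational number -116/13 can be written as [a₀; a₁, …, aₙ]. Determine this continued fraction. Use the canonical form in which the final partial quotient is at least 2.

[-9; 13]

⌊-116/13⌋ = -9, remainder 1
⌊13/1⌋ = 13, remainder 0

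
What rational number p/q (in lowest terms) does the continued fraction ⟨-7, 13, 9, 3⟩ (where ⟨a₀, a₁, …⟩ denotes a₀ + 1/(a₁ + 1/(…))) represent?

-2541/367

Start with 3.
9 + 1/(3/1) = 9 + 1/3 = 28/3
13 + 1/(28/3) = 13 + 3/28 = 367/28
-7 + 1/(367/28) = -7 + 28/367 = -2541/367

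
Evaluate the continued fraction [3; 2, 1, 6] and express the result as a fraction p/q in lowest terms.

67/20

Start with 6.
1 + 1/(6/1) = 1 + 1/6 = 7/6
2 + 1/(7/6) = 2 + 6/7 = 20/7
3 + 1/(20/7) = 3 + 7/20 = 67/20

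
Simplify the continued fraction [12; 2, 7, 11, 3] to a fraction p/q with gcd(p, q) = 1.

6433/516

Start with 3.
11 + 1/(3/1) = 11 + 1/3 = 34/3
7 + 1/(34/3) = 7 + 3/34 = 241/34
2 + 1/(241/34) = 2 + 34/241 = 516/241
12 + 1/(516/241) = 12 + 241/516 = 6433/516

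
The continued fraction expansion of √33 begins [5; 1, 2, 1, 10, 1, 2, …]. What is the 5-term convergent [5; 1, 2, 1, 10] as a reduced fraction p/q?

247/43

a_0 = 5: 5/1
a_1 = 1: 6/1
a_2 = 2: 17/3
a_3 = 1: 23/4
a_4 = 10: 247/43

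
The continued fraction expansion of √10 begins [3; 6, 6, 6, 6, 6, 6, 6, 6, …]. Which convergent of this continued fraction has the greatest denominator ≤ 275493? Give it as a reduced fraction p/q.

168717/53353

a_0 = 3: 3/1  (≤ bound)
a_1 = 6: 19/6  (≤ bound)
a_2 = 6: 117/37  (≤ bound)
a_3 = 6: 721/228  (≤ bound)
a_4 = 6: 4443/1405  (≤ bound)
a_5 = 6: 27379/8658  (≤ bound)
a_6 = 6: 168717/53353  (≤ bound)
a_7 = 6: 1039681/328776  (> 275493, stop)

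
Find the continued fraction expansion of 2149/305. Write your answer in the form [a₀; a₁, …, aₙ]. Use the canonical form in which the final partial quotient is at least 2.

⌊2149/305⌋ = 7, remainder 14
⌊305/14⌋ = 21, remainder 11
⌊14/11⌋ = 1, remainder 3
⌊11/3⌋ = 3, remainder 2
⌊3/2⌋ = 1, remainder 1
⌊2/1⌋ = 2, remainder 0

[7; 21, 1, 3, 1, 2]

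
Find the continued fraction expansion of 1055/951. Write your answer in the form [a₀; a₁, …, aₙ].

Repeatedly divide and take the remainder:
1055 ÷ 951 → quotient 1, remainder 104
951 ÷ 104 → quotient 9, remainder 15
104 ÷ 15 → quotient 6, remainder 14
15 ÷ 14 → quotient 1, remainder 1
14 ÷ 1 → quotient 14, remainder 0

[1; 9, 6, 1, 14]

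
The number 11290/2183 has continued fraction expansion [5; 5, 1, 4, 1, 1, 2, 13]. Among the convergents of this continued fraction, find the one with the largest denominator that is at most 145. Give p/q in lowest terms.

a_0 = 5: 5/1  (≤ bound)
a_1 = 5: 26/5  (≤ bound)
a_2 = 1: 31/6  (≤ bound)
a_3 = 4: 150/29  (≤ bound)
a_4 = 1: 181/35  (≤ bound)
a_5 = 1: 331/64  (≤ bound)
a_6 = 2: 843/163  (> 145, stop)

331/64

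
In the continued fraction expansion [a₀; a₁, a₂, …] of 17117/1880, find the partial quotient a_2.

1

17117 ÷ 1880 → quotient 9, remainder 197
1880 ÷ 197 → quotient 9, remainder 107
197 ÷ 107 → quotient 1, remainder 90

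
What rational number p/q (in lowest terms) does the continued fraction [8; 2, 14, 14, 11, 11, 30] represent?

12786757/1507367

Work from the innermost term outward:
Start with 30.
11 + 1/(30/1) = 11 + 1/30 = 331/30
11 + 1/(331/30) = 11 + 30/331 = 3671/331
14 + 1/(3671/331) = 14 + 331/3671 = 51725/3671
14 + 1/(51725/3671) = 14 + 3671/51725 = 727821/51725
2 + 1/(727821/51725) = 2 + 51725/727821 = 1507367/727821
8 + 1/(1507367/727821) = 8 + 727821/1507367 = 12786757/1507367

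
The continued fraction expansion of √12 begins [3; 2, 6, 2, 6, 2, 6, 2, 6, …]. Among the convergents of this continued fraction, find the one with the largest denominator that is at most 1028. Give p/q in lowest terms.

1351/390

a_0 = 3: 3/1  (≤ bound)
a_1 = 2: 7/2  (≤ bound)
a_2 = 6: 45/13  (≤ bound)
a_3 = 2: 97/28  (≤ bound)
a_4 = 6: 627/181  (≤ bound)
a_5 = 2: 1351/390  (≤ bound)
a_6 = 6: 8733/2521  (> 1028, stop)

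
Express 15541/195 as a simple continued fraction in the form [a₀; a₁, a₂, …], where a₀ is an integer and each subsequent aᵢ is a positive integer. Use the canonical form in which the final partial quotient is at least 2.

Apply division with remainder until the remainder is 0:
15541 = 79·195 + 136, so a_0 = 79
195 = 1·136 + 59, so a_1 = 1
136 = 2·59 + 18, so a_2 = 2
59 = 3·18 + 5, so a_3 = 3
18 = 3·5 + 3, so a_4 = 3
5 = 1·3 + 2, so a_5 = 1
3 = 1·2 + 1, so a_6 = 1
2 = 2·1 + 0, so a_7 = 2

[79; 1, 2, 3, 3, 1, 1, 2]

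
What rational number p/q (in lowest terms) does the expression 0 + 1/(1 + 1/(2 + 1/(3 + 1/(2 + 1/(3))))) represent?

55/79

Compute successive convergents:
a_0 = 0: 0/1
a_1 = 1: 1/1
a_2 = 2: 2/3
a_3 = 3: 7/10
a_4 = 2: 16/23
a_5 = 3: 55/79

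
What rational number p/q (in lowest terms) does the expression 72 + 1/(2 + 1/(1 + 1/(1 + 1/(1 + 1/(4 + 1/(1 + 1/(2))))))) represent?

Start with 2.
1 + 1/(2/1) = 1 + 1/2 = 3/2
4 + 1/(3/2) = 4 + 2/3 = 14/3
1 + 1/(14/3) = 1 + 3/14 = 17/14
1 + 1/(17/14) = 1 + 14/17 = 31/17
1 + 1/(31/17) = 1 + 17/31 = 48/31
2 + 1/(48/31) = 2 + 31/48 = 127/48
72 + 1/(127/48) = 72 + 48/127 = 9192/127

9192/127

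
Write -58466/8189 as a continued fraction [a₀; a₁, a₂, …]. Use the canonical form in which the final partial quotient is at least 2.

-58466 = -8·8189 + 7046, so a_0 = -8
8189 = 1·7046 + 1143, so a_1 = 1
7046 = 6·1143 + 188, so a_2 = 6
1143 = 6·188 + 15, so a_3 = 6
188 = 12·15 + 8, so a_4 = 12
15 = 1·8 + 7, so a_5 = 1
8 = 1·7 + 1, so a_6 = 1
7 = 7·1 + 0, so a_7 = 7

[-8; 1, 6, 6, 12, 1, 1, 7]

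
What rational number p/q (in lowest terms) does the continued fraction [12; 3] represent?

Start with 3.
12 + 1/(3/1) = 12 + 1/3 = 37/3

37/3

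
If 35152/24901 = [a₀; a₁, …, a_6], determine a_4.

36

Run the Euclidean algorithm, recording each quotient:
35152 ÷ 24901 → quotient 1, remainder 10251
24901 ÷ 10251 → quotient 2, remainder 4399
10251 ÷ 4399 → quotient 2, remainder 1453
4399 ÷ 1453 → quotient 3, remainder 40
1453 ÷ 40 → quotient 36, remainder 13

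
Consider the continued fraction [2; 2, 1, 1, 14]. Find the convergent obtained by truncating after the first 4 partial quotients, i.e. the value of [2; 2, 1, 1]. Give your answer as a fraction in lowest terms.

12/5

Start with 1.
1 + 1/(1/1) = 1 + 1/1 = 2/1
2 + 1/(2/1) = 2 + 1/2 = 5/2
2 + 1/(5/2) = 2 + 2/5 = 12/5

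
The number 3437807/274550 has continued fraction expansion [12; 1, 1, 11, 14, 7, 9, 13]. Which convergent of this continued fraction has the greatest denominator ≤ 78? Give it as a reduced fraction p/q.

List convergents until the denominator exceeds the bound:
a_0 = 12: 12/1  (≤ bound)
a_1 = 1: 13/1  (≤ bound)
a_2 = 1: 25/2  (≤ bound)
a_3 = 11: 288/23  (≤ bound)
a_4 = 14: 4057/324  (> 78, stop)

288/23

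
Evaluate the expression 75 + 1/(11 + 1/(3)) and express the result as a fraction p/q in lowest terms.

2553/34

Start with 3.
11 + 1/(3/1) = 11 + 1/3 = 34/3
75 + 1/(34/3) = 75 + 3/34 = 2553/34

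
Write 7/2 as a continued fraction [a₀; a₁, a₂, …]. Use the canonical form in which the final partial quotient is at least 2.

[3; 2]

7 = 3·2 + 1, so a_0 = 3
2 = 2·1 + 0, so a_1 = 2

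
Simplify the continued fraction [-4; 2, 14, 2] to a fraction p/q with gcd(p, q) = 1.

Use the convergent recurrence hₖ = aₖ·hₖ₋₁ + hₖ₋₂ (and likewise for the denominators kₖ):
a_0 = -4: -4/1
a_1 = 2: -7/2
a_2 = 14: -102/29
a_3 = 2: -211/60

-211/60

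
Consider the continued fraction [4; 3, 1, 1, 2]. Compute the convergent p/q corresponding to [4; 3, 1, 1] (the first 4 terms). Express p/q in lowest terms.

30/7

Start with 1.
1 + 1/(1/1) = 1 + 1/1 = 2/1
3 + 1/(2/1) = 3 + 1/2 = 7/2
4 + 1/(7/2) = 4 + 2/7 = 30/7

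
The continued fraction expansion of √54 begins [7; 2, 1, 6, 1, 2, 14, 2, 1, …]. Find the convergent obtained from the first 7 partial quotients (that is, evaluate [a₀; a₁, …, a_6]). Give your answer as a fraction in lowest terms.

Start with 14.
2 + 1/(14/1) = 2 + 1/14 = 29/14
1 + 1/(29/14) = 1 + 14/29 = 43/29
6 + 1/(43/29) = 6 + 29/43 = 287/43
1 + 1/(287/43) = 1 + 43/287 = 330/287
2 + 1/(330/287) = 2 + 287/330 = 947/330
7 + 1/(947/330) = 7 + 330/947 = 6959/947

6959/947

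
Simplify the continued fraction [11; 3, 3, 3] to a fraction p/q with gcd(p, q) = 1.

Start with 3.
3 + 1/(3/1) = 3 + 1/3 = 10/3
3 + 1/(10/3) = 3 + 3/10 = 33/10
11 + 1/(33/10) = 11 + 10/33 = 373/33

373/33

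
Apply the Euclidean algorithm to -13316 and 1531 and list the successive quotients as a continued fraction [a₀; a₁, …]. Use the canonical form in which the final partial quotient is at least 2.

⌊-13316/1531⌋ = -9, remainder 463
⌊1531/463⌋ = 3, remainder 142
⌊463/142⌋ = 3, remainder 37
⌊142/37⌋ = 3, remainder 31
⌊37/31⌋ = 1, remainder 6
⌊31/6⌋ = 5, remainder 1
⌊6/1⌋ = 6, remainder 0

[-9; 3, 3, 3, 1, 5, 6]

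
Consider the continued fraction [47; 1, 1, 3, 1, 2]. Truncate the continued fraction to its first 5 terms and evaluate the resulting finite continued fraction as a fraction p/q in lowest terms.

428/9

Use the convergent recurrence hₖ = aₖ·hₖ₋₁ + hₖ₋₂ (and likewise for the denominators kₖ):
a_0 = 47: 47/1
a_1 = 1: 48/1
a_2 = 1: 95/2
a_3 = 3: 333/7
a_4 = 1: 428/9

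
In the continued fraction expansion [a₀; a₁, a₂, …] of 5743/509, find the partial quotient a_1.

Repeatedly divide and take the remainder:
5743 = 11·509 + 144, so a_0 = 11
509 = 3·144 + 77, so a_1 = 3

3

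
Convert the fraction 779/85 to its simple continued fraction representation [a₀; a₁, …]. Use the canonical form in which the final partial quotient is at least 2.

[9; 6, 14]

Run the Euclidean algorithm, recording each quotient:
779 = 9·85 + 14, so a_0 = 9
85 = 6·14 + 1, so a_1 = 6
14 = 14·1 + 0, so a_2 = 14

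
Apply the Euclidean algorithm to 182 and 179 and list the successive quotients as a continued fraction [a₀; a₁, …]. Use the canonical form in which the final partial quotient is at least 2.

[1; 59, 1, 2]

Repeatedly divide and take the remainder:
182 = 1·179 + 3, so a_0 = 1
179 = 59·3 + 2, so a_1 = 59
3 = 1·2 + 1, so a_2 = 1
2 = 2·1 + 0, so a_3 = 2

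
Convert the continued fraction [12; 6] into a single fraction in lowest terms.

73/6

Start with 6.
12 + 1/(6/1) = 12 + 1/6 = 73/6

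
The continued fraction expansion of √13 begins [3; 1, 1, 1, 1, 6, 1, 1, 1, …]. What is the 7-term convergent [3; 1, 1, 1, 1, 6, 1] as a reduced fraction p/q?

Work from the innermost term outward:
Start with 1.
6 + 1/(1/1) = 6 + 1/1 = 7/1
1 + 1/(7/1) = 1 + 1/7 = 8/7
1 + 1/(8/7) = 1 + 7/8 = 15/8
1 + 1/(15/8) = 1 + 8/15 = 23/15
1 + 1/(23/15) = 1 + 15/23 = 38/23
3 + 1/(38/23) = 3 + 23/38 = 137/38

137/38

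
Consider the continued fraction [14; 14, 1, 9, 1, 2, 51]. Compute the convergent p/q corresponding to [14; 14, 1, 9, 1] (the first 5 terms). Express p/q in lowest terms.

2307/164

Start with 1.
9 + 1/(1/1) = 9 + 1/1 = 10/1
1 + 1/(10/1) = 1 + 1/10 = 11/10
14 + 1/(11/10) = 14 + 10/11 = 164/11
14 + 1/(164/11) = 14 + 11/164 = 2307/164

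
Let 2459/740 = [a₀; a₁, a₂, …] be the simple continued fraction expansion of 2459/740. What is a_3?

2

2459 = 3·740 + 239, so a_0 = 3
740 = 3·239 + 23, so a_1 = 3
239 = 10·23 + 9, so a_2 = 10
23 = 2·9 + 5, so a_3 = 2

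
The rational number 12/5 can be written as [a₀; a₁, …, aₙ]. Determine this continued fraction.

Apply division with remainder until the remainder is 0:
12 = 2·5 + 2, so a_0 = 2
5 = 2·2 + 1, so a_1 = 2
2 = 2·1 + 0, so a_2 = 2

[2; 2, 2]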